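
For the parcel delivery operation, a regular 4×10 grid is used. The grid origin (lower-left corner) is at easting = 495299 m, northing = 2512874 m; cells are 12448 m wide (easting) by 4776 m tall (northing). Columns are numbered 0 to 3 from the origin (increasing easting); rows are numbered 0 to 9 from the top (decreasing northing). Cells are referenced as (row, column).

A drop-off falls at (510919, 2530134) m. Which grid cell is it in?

Column index: ⌊(510919 − 495299) / 12448⌋ = ⌊1.255⌋ = 1
Row offset from origin: ⌊(2530134 − 2512874) / 4776⌋ = ⌊3.614⌋ = 3 → row 6 (counted from top)

(6, 1)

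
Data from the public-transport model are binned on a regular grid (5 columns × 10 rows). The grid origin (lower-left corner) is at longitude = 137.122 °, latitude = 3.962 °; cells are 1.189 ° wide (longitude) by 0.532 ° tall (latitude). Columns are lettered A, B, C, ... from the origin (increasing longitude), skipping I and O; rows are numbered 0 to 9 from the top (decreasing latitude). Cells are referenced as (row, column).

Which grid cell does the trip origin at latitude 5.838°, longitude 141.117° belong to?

Column index: ⌊(141.117 − 137.122) / 1.189⌋ = ⌊3.360⌋ = 3 → column D
Row offset from origin: ⌊(5.838 − 3.962) / 0.532⌋ = ⌊3.526⌋ = 3 → row 6 (counted from top)

(6, D)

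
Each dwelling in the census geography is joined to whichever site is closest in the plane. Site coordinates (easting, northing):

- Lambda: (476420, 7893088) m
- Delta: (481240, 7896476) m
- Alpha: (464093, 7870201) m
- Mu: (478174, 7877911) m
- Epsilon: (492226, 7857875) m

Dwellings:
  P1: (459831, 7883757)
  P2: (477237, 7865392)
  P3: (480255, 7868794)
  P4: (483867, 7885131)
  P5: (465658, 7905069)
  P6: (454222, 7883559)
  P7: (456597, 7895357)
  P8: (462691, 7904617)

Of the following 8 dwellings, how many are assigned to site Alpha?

P1 → Alpha
P2 → Mu
P3 → Mu
P4 → Mu
P5 → Lambda
P6 → Alpha
P7 → Lambda
P8 → Lambda
2 of the 8 go to Alpha.

2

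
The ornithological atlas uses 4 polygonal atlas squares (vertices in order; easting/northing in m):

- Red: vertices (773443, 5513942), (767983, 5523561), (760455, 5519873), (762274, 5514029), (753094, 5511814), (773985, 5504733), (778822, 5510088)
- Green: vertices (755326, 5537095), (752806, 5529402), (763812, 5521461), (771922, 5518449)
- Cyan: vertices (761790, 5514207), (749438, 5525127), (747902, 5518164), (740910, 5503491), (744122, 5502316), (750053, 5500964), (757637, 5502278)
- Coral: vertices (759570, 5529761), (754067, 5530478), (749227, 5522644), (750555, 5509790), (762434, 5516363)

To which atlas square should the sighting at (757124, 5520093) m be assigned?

Coral

Cast a ray rightward from (757124, 5520093). For each polygon, the edges (by vertex number in listed order) whose endpoints lie on opposite sides of northing = 5520093, where each meets that height, and whether that is right or left of the point:
Red: 1–2 at easting≈769951.5 (right), 2–3 at easting≈760904.1 (right) → 2 crossings.
Green: 3–4 at easting≈767495.4 (right), 4–1 at easting≈770458.7 (right) → 2 crossings.
Cyan: 1–2 at easting≈755132.1 (left), 2–3 at easting≈748327.5 (left) → 0 crossings.
Coral: 3–4 at easting≈749490.6 (left), 5–1 at easting≈761636.7 (right) → 1 crossing.
Only Coral has an odd count, so the point is inside Coral.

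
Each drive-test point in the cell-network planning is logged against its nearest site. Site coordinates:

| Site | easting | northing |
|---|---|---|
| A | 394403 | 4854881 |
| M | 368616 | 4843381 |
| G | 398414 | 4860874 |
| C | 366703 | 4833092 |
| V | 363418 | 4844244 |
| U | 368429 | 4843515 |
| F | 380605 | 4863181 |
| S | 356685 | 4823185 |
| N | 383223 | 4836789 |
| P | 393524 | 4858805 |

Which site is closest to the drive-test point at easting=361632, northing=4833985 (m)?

Squared distances to each site:
A: 1510581257.000; M: 137061072.000; G: 2075933845.000; C: 26512490.000; V: 108436877.000; U: 137020109.000; F: 1212381145.000; S: 141112809.000; N: 474033697.000; P: 1633132064.000.
Minimum at C.

C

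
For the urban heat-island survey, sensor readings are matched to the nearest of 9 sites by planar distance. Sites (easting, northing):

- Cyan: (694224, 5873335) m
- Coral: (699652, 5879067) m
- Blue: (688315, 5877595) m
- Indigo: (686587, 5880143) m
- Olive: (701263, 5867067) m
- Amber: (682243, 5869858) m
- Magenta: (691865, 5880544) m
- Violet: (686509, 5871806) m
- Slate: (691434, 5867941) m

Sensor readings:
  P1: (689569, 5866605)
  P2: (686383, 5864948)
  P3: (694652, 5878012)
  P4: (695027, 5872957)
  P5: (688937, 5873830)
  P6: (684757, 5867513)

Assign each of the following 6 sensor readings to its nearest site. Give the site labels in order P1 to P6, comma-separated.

Slate, Slate, Magenta, Cyan, Violet, Amber

P1 → Slate (d²=5263121.00)
P2 → Slate (d²=34470650.00)
P3 → Magenta (d²=14178393.00)
P4 → Cyan (d²=787693.00)
P5 → Violet (d²=9991760.00)
P6 → Amber (d²=11819221.00)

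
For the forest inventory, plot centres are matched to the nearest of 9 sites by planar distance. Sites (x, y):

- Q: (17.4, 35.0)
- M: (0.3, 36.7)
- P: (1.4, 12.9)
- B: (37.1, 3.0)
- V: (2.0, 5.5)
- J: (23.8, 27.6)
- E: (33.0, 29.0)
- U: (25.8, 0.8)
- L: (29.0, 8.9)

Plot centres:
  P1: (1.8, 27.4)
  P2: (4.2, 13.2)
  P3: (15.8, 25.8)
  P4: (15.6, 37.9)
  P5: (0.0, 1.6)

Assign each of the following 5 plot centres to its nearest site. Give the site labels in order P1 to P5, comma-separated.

M, P, J, Q, V

P1 → M (d²=88.74)
P2 → P (d²=7.93)
P3 → J (d²=67.24)
P4 → Q (d²=11.65)
P5 → V (d²=19.21)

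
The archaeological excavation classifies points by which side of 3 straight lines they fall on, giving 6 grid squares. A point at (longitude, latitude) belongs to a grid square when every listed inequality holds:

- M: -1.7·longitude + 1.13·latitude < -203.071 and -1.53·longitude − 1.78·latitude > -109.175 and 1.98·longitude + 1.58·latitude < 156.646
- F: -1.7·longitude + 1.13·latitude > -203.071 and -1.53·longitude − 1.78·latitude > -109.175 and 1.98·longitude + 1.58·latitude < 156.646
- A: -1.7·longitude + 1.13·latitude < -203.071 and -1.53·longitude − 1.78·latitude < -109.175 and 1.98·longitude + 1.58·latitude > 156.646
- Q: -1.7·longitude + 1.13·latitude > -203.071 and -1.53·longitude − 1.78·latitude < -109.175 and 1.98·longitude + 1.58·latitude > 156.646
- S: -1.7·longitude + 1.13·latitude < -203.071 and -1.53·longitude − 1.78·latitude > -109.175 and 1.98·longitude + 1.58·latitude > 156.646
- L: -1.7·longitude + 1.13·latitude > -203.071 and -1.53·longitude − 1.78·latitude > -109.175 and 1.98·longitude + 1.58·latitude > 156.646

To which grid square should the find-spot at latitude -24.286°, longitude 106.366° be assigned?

-1.7·106.366 + 1.13·-24.286 = -208.265, which is < -203.071
-1.53·106.366 − 1.78·-24.286 = -119.511, which is < -109.175
1.98·106.366 + 1.58·-24.286 = 172.233, which is > 156.646
This sign pattern matches A.

A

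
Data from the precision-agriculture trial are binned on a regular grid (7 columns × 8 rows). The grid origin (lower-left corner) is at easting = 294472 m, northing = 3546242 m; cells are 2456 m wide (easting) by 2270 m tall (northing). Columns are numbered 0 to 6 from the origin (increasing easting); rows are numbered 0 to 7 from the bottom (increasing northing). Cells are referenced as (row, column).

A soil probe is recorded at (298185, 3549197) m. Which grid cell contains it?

(1, 1)

Column index: ⌊(298185 − 294472) / 2456⌋ = ⌊1.512⌋ = 1
Row offset from origin: ⌊(3549197 − 3546242) / 2270⌋ = ⌊1.302⌋ = 1 → row 1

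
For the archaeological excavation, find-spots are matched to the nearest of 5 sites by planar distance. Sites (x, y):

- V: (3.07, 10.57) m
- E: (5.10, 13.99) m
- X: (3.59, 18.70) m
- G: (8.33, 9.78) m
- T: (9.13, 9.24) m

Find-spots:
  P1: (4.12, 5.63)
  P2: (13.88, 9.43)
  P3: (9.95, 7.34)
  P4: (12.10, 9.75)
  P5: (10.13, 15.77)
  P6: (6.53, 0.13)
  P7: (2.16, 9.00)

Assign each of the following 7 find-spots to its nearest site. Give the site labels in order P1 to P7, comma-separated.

P1 → V (d²=25.51)
P2 → T (d²=22.60)
P3 → T (d²=4.28)
P4 → T (d²=9.08)
P5 → E (d²=28.47)
P6 → T (d²=89.75)
P7 → V (d²=3.29)

V, T, T, T, E, T, V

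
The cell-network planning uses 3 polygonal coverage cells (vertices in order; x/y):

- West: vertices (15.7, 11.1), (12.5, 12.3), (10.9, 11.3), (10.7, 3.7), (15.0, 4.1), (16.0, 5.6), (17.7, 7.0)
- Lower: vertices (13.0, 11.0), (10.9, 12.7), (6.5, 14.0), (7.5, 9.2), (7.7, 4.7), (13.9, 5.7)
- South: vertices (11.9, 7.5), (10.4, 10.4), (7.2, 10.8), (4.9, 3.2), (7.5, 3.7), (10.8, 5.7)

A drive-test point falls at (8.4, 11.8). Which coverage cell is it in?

Cast a ray rightward from (8.4, 11.8). For each polygon, the edges (by vertex number in listed order) whose endpoints lie on opposite sides of y = 11.8, where each meets that height, and whether that is right or left of the point:
West: 1–2 at x≈13.83 (right), 2–3 at x≈11.70 (right) → 2 crossings.
Lower: 1–2 at x≈12.01 (right), 3–4 at x≈6.96 (left) → 1 crossing.
South: no edge straddles that height → 0 crossings.
Only Lower has an odd count, so the point is inside Lower.

Lower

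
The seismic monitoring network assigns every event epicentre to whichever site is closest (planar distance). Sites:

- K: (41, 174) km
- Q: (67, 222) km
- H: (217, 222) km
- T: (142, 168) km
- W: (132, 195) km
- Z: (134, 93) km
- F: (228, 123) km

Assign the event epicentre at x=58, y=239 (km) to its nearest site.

Squared distances to each site:
K: 4514.000; Q: 370.000; H: 25570.000; T: 12097.000; W: 7412.000; Z: 27092.000; F: 42356.000.
Minimum at Q.

Q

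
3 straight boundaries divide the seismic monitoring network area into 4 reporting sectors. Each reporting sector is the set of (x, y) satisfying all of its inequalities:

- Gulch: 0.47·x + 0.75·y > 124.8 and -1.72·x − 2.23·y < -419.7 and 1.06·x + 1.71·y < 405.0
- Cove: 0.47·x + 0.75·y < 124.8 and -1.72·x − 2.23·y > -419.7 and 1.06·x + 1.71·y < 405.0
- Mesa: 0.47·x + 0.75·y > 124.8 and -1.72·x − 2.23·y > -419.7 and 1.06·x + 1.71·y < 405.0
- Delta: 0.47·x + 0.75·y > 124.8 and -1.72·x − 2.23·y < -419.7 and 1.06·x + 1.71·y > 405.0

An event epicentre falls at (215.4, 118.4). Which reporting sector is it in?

0.47·215.4 + 0.75·118.4 = 190.038, which is > 124.8
-1.72·215.4 − 2.23·118.4 = -634.520, which is < -419.7
1.06·215.4 + 1.71·118.4 = 430.788, which is > 405.0
This sign pattern matches Delta.

Delta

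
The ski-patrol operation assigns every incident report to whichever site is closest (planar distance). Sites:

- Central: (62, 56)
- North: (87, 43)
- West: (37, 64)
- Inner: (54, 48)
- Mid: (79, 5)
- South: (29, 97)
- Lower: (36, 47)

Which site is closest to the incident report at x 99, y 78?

Squared distances to each site:
Central: 1853.000; North: 1369.000; West: 4040.000; Inner: 2925.000; Mid: 5729.000; South: 5261.000; Lower: 4930.000.
Minimum at North.

North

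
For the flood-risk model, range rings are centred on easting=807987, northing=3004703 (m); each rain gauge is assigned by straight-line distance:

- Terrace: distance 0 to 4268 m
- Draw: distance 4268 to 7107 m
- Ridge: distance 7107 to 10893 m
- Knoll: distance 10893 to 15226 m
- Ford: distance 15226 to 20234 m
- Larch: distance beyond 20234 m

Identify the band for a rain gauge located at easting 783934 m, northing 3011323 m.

Distance = √((783934−807987)² + (3011323−3004703)²) = √(578546809.000 + 43824400.000) = 24947.369 m.
20234 ≤ 24947.369 < ∞ → Larch.

Larch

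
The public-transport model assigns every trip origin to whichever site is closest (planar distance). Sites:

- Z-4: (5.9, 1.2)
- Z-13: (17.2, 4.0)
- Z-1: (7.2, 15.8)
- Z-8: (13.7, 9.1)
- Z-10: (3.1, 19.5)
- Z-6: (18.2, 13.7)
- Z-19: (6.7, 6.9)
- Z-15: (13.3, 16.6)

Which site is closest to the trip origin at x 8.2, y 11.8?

Z-1

Squared distances to each site:
Z-4: 117.650; Z-13: 141.840; Z-1: 17.000; Z-8: 37.540; Z-10: 85.300; Z-6: 103.610; Z-19: 26.260; Z-15: 49.050.
Minimum at Z-1.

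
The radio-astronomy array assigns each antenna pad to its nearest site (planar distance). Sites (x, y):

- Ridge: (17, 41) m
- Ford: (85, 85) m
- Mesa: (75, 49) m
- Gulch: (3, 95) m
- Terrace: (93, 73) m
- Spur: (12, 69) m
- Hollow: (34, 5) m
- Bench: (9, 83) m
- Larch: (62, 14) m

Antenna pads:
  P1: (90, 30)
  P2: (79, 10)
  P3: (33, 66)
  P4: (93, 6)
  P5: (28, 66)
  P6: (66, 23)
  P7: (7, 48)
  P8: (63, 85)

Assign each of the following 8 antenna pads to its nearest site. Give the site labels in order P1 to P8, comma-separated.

Mesa, Larch, Spur, Larch, Spur, Larch, Ridge, Ford

P1 → Mesa (d²=586.00)
P2 → Larch (d²=305.00)
P3 → Spur (d²=450.00)
P4 → Larch (d²=1025.00)
P5 → Spur (d²=265.00)
P6 → Larch (d²=97.00)
P7 → Ridge (d²=149.00)
P8 → Ford (d²=484.00)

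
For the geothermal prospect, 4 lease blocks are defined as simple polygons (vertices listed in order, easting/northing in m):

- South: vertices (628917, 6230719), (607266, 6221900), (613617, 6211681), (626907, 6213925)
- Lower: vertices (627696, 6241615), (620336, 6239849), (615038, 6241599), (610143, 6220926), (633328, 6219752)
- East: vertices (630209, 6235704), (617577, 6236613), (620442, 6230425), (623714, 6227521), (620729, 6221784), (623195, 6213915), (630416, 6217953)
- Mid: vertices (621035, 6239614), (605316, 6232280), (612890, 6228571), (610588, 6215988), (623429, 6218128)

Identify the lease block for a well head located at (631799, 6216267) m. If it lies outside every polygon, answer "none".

Cast a ray rightward from (631799, 6216267). For each polygon, the edges (by vertex number in listed order) whose endpoints lie on opposite sides of northing = 6216267, where each meets that height, and whether that is right or left of the point:
South: 2–3 at easting≈610766.8 (left), 4–1 at easting≈627187.3 (left) → 0 crossings.
Lower: no edge straddles that height → 0 crossings.
East: 5–6 at easting≈622457.9 (left), 6–7 at easting≈627401.0 (left) → 0 crossings.
Mid: 3–4 at easting≈610639.0 (left), 4–5 at easting≈612262.1 (left) → 0 crossings.
All counts are even, so the point lies outside every listed polygon.

none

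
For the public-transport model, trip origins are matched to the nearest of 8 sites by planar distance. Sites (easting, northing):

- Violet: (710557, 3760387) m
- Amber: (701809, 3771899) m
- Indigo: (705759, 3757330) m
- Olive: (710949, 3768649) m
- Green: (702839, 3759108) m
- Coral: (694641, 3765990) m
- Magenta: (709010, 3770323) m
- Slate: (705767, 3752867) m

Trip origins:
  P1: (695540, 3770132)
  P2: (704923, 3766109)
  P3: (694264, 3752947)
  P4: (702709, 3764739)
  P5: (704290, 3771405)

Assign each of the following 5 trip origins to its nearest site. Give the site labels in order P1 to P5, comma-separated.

Coral, Magenta, Green, Green, Amber

P1 → Coral (d²=17964365.00)
P2 → Magenta (d²=34461365.00)
P3 → Green (d²=111488546.00)
P4 → Green (d²=31725061.00)
P5 → Amber (d²=6399397.00)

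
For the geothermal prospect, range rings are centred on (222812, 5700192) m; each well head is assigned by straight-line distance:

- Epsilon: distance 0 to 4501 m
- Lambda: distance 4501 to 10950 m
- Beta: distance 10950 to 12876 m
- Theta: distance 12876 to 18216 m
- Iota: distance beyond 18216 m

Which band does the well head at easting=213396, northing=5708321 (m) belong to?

Beta

Distance = √((213396−222812)² + (5708321−5700192)²) = √(88661056.000 + 66080641.000) = 12439.522 m.
10950 ≤ 12439.522 < 12876 → Beta.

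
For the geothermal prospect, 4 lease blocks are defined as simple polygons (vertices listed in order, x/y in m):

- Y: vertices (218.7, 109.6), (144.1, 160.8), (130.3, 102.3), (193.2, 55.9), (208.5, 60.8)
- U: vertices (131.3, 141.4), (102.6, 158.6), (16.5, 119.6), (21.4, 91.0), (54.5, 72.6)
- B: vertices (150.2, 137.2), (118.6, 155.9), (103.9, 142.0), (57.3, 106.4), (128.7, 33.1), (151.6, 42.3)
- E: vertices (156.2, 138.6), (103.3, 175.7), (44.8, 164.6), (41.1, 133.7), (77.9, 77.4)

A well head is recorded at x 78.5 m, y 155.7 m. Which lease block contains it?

Cast a ray rightward from (78.5, 155.7). For each polygon, the edges (by vertex number in listed order) whose endpoints lie on opposite sides of y = 155.7, where each meets that height, and whether that is right or left of the point:
Y: 1–2 at x≈151.53 (right), 2–3 at x≈142.90 (right) → 2 crossings.
U: 1–2 at x≈107.44 (right), 2–3 at x≈96.20 (right) → 2 crossings.
B: 1–2 at x≈118.94 (right), 2–3 at x≈118.39 (right) → 2 crossings.
E: 1–2 at x≈131.82 (right), 3–4 at x≈43.73 (left) → 1 crossing.
Only E has an odd count, so the point is inside E.

E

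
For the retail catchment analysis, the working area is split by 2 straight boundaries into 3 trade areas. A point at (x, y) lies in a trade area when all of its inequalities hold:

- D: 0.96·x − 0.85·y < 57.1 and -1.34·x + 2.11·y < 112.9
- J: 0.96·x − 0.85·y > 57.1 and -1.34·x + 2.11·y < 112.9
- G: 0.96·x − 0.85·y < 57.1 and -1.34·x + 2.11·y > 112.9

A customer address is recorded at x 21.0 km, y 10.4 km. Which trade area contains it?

D

0.96·21.0 − 0.85·10.4 = 11.320, which is < 57.1
-1.34·21.0 + 2.11·10.4 = -6.196, which is < 112.9
This sign pattern matches D.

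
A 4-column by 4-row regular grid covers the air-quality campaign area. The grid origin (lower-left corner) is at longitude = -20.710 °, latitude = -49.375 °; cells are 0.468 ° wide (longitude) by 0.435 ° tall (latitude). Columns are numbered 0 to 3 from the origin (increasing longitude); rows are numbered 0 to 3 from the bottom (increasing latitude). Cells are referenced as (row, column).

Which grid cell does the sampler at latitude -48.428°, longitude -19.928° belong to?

Column index: ⌊(-19.928 − -20.710) / 0.468⌋ = ⌊1.671⌋ = 1
Row offset from origin: ⌊(-48.428 − -49.375) / 0.435⌋ = ⌊2.177⌋ = 2 → row 2

(2, 1)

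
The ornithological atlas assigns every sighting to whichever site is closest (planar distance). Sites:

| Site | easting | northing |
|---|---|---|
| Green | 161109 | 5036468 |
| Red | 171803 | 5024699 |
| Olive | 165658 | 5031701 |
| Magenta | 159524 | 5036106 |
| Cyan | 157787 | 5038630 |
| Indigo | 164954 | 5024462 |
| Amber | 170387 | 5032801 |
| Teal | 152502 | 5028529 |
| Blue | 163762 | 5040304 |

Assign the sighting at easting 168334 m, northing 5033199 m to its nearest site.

Squared distances to each site:
Green: 62886986.000; Red: 84283961.000; Olive: 9404980.000; Magenta: 86066749.000; Cyan: 140734970.000; Indigo: 87759569.000; Amber: 4373213.000; Teal: 272461124.000; Blue: 71384209.000.
Minimum at Amber.

Amber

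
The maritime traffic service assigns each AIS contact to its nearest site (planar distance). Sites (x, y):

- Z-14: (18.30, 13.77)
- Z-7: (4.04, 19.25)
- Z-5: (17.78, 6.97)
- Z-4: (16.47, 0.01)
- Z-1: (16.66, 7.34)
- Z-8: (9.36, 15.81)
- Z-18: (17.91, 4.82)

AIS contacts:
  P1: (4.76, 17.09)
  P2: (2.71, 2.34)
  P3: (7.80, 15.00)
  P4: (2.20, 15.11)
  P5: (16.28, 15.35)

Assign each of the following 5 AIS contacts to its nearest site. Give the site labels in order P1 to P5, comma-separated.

Z-7, Z-4, Z-8, Z-7, Z-14

P1 → Z-7 (d²=5.18)
P2 → Z-4 (d²=194.77)
P3 → Z-8 (d²=3.09)
P4 → Z-7 (d²=20.53)
P5 → Z-14 (d²=6.58)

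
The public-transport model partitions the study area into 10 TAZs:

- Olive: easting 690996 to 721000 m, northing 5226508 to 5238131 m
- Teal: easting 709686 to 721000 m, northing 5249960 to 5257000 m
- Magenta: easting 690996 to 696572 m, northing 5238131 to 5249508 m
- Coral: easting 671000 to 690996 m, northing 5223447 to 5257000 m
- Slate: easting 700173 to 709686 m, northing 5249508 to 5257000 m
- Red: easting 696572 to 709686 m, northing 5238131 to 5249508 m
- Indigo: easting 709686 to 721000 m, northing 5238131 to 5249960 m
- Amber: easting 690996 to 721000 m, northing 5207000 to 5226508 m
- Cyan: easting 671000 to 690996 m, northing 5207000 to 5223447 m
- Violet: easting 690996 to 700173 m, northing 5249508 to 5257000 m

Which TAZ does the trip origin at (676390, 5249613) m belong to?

The point has easting = 676390 and northing = 5249613.
Only Coral satisfies 671000 ≤ easting ≤ 690996 and 5223447 ≤ northing ≤ 5257000.

Coral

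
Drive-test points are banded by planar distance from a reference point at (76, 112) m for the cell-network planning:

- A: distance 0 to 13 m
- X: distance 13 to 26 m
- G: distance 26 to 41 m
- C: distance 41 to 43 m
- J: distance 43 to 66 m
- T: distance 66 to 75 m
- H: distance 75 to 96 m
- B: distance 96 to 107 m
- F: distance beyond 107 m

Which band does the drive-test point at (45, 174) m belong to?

Distance = √((45−76)² + (174−112)²) = √(961.000 + 3844.000) = 69.318 m.
66 ≤ 69.318 < 75 → T.

T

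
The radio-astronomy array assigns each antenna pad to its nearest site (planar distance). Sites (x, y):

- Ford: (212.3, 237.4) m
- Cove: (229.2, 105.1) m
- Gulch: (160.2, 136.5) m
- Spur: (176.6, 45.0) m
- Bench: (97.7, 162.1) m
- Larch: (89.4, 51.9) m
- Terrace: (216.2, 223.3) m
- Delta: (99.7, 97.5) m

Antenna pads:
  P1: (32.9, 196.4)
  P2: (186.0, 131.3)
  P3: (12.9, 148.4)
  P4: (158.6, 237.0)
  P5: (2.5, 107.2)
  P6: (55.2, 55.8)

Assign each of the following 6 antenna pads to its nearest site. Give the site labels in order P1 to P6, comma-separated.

P1 → Bench (d²=5375.53)
P2 → Gulch (d²=692.68)
P3 → Bench (d²=7378.73)
P4 → Ford (d²=2883.85)
P5 → Delta (d²=9541.93)
P6 → Larch (d²=1184.85)

Bench, Gulch, Bench, Ford, Delta, Larch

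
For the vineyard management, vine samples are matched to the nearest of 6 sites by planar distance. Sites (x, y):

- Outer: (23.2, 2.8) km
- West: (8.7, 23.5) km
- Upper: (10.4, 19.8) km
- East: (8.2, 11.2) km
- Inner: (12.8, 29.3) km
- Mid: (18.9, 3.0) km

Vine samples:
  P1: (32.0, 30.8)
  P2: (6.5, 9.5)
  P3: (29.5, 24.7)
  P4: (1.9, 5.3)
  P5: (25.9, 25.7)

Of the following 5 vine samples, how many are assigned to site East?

P1 → Inner
P2 → East
P3 → Inner
P4 → East
P5 → Inner
2 of the 5 go to East.

2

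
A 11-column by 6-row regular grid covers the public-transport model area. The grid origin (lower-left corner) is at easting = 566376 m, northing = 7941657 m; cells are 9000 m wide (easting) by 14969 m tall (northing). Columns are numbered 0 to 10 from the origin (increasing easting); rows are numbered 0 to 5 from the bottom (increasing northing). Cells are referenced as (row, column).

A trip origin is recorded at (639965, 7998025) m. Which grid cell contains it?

Column index: ⌊(639965 − 566376) / 9000⌋ = ⌊8.177⌋ = 8
Row offset from origin: ⌊(7998025 − 7941657) / 14969⌋ = ⌊3.766⌋ = 3 → row 3

(3, 8)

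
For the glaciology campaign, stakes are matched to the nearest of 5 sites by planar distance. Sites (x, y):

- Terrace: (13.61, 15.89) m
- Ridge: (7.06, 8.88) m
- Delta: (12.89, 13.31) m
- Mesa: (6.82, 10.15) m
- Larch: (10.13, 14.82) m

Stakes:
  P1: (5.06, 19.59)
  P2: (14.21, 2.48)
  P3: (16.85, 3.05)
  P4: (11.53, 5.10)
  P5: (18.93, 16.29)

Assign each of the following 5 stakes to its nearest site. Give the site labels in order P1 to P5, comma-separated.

Larch, Ridge, Delta, Ridge, Terrace

P1 → Larch (d²=48.46)
P2 → Ridge (d²=92.08)
P3 → Delta (d²=120.95)
P4 → Ridge (d²=34.27)
P5 → Terrace (d²=28.46)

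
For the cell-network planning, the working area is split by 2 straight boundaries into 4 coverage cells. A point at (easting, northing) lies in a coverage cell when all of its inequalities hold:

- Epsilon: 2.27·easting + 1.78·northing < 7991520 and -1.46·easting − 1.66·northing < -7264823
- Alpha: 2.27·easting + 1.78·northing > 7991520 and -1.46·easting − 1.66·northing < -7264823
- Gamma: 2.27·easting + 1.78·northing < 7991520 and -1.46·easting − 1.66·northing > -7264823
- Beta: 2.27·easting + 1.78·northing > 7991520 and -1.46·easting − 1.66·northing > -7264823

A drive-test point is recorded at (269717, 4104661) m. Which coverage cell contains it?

2.27·269717 + 1.78·4104661 = 7918554.170, which is < 7991520
-1.46·269717 − 1.66·4104661 = -7207524.080, which is > -7264823
This sign pattern matches Gamma.

Gamma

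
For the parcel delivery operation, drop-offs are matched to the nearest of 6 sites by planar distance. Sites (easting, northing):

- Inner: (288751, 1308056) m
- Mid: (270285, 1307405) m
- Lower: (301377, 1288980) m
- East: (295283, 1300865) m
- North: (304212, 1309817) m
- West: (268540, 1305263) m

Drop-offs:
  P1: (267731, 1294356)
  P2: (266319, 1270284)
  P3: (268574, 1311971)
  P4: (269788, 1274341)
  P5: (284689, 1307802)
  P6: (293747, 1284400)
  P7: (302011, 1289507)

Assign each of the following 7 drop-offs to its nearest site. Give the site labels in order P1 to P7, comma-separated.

P1 → West (d²=119617130.00)
P2 → West (d²=1228463282.00)
P3 → Mid (d²=23775877.00)
P4 → West (d²=957727588.00)
P5 → Inner (d²=16564360.00)
P6 → Lower (d²=79193300.00)
P7 → Lower (d²=679685.00)

West, West, Mid, West, Inner, Lower, Lower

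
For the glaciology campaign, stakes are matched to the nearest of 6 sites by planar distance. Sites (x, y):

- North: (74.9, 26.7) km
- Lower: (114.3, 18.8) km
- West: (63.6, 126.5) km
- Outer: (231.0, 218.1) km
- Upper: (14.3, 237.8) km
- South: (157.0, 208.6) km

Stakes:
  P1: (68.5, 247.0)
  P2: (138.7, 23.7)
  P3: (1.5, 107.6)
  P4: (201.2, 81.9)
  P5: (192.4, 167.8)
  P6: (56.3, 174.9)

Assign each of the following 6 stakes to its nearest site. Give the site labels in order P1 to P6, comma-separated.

P1 → Upper (d²=3022.28)
P2 → Lower (d²=619.37)
P3 → West (d²=4213.62)
P4 → Lower (d²=11533.22)
P5 → South (d²=2917.80)
P6 → West (d²=2395.85)

Upper, Lower, West, Lower, South, West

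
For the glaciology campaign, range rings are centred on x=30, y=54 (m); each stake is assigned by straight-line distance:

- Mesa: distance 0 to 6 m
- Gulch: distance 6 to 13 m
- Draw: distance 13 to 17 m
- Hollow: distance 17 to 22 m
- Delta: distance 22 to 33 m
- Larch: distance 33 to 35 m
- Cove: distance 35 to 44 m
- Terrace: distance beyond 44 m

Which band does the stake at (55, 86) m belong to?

Distance = √((55−30)² + (86−54)²) = √(625.000 + 1024.000) = 40.608 m.
35 ≤ 40.608 < 44 → Cove.

Cove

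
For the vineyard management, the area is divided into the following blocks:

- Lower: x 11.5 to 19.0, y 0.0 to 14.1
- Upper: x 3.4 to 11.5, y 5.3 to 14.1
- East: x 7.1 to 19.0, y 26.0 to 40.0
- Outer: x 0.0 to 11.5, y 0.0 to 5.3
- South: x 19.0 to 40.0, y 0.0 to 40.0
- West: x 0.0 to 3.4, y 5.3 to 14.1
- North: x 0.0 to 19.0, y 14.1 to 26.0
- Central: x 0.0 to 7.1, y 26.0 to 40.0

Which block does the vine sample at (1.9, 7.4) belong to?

The point has x = 1.9 and y = 7.4.
Only West satisfies 0.0 ≤ x ≤ 3.4 and 5.3 ≤ y ≤ 14.1.

West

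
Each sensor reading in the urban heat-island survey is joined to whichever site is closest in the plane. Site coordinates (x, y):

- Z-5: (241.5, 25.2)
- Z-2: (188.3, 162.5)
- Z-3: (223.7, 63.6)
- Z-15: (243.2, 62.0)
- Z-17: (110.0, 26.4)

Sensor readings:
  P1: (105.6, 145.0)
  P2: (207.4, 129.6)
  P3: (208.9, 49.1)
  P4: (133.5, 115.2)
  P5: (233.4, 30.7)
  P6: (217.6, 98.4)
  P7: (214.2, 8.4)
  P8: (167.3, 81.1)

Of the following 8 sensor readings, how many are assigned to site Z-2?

3

P1 → Z-2
P2 → Z-2
P3 → Z-3
P4 → Z-2
P5 → Z-5
P6 → Z-3
P7 → Z-5
P8 → Z-3
3 of the 8 go to Z-2.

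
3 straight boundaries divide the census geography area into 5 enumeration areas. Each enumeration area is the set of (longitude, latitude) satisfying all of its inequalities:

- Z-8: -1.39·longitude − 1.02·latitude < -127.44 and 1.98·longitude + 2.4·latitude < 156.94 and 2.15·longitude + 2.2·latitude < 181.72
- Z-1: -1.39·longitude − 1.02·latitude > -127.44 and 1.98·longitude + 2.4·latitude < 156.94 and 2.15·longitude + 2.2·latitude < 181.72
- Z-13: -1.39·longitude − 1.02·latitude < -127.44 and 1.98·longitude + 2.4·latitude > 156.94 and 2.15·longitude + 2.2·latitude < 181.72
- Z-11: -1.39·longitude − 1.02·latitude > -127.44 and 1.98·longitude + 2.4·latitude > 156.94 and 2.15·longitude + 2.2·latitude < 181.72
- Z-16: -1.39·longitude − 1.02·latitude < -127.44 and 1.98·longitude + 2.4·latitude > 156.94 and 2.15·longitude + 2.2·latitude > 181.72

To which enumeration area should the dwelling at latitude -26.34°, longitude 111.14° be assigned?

Z-8

-1.39·111.14 − 1.02·-26.34 = -127.618, which is < -127.44
1.98·111.14 + 2.4·-26.34 = 156.841, which is < 156.94
2.15·111.14 + 2.2·-26.34 = 181.003, which is < 181.72
This sign pattern matches Z-8.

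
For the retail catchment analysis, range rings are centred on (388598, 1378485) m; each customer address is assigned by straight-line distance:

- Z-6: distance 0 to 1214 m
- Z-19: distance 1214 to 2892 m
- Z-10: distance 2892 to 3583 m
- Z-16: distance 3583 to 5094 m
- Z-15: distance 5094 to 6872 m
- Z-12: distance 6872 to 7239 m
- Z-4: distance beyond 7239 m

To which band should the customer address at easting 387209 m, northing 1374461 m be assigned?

Z-16

Distance = √((387209−388598)² + (1374461−1378485)²) = √(1929321.000 + 16192576.000) = 4256.982 m.
3583 ≤ 4256.982 < 5094 → Z-16.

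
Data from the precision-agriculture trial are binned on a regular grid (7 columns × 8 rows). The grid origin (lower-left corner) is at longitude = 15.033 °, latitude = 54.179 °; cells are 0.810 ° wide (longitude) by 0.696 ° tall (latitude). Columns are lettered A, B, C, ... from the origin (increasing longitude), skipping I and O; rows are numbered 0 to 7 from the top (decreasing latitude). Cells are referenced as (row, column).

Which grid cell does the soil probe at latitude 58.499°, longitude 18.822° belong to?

Column index: ⌊(18.822 − 15.033) / 0.810⌋ = ⌊4.678⌋ = 4 → column E
Row offset from origin: ⌊(58.499 − 54.179) / 0.696⌋ = ⌊6.207⌋ = 6 → row 1 (counted from top)

(1, E)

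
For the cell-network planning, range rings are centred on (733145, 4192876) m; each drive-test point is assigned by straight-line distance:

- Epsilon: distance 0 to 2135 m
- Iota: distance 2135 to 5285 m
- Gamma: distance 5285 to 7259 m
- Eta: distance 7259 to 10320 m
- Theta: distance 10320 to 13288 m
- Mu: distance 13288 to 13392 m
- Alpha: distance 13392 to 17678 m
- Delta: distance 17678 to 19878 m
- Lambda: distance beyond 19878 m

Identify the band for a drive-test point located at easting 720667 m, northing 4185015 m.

Alpha

Distance = √((720667−733145)² + (4185015−4192876)²) = √(155700484.000 + 61795321.000) = 14747.739 m.
13392 ≤ 14747.739 < 17678 → Alpha.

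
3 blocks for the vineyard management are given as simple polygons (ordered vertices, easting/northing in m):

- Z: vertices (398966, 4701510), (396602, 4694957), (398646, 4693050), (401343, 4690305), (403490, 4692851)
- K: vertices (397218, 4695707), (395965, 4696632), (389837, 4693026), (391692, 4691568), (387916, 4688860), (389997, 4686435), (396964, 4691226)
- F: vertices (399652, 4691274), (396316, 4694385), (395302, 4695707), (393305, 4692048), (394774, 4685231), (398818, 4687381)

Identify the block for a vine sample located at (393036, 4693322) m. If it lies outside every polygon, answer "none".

Cast a ray rightward from (393036, 4693322). For each polygon, the edges (by vertex number in listed order) whose endpoints lie on opposite sides of northing = 4693322, where each meets that height, and whether that is right or left of the point:
Z: 2–3 at easting≈398354.5 (right), 5–1 at easting≈403243.9 (right) → 2 crossings.
K: 2–3 at easting≈390340.0 (left), 7–1 at easting≈397082.8 (right) → 1 crossing.
F: 1–2 at easting≈397455.9 (right), 3–4 at easting≈394000.3 (right) → 2 crossings.
Only K has an odd count, so the point is inside K.

K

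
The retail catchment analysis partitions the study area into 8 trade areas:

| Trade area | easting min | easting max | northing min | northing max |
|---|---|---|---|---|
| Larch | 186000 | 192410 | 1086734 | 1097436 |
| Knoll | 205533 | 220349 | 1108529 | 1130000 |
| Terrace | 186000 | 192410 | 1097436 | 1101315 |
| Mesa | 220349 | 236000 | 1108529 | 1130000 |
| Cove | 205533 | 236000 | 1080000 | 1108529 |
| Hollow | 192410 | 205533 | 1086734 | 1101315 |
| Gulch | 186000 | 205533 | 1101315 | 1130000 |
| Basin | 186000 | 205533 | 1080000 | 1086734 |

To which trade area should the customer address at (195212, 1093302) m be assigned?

Hollow

The point has easting = 195212 and northing = 1093302.
Only Hollow satisfies 192410 ≤ easting ≤ 205533 and 1086734 ≤ northing ≤ 1101315.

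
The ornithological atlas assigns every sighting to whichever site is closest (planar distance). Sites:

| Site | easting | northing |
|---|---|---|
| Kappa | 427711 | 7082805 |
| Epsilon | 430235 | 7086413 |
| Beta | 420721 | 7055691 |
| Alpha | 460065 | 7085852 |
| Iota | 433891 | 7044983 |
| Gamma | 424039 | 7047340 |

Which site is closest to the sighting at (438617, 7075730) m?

Kappa

Squared distances to each site:
Kappa: 168996461.000; Epsilon: 184384413.000; Beta: 721828337.000; Alpha: 562471588.000; Iota: 967713085.000; Gamma: 1018510184.000.
Minimum at Kappa.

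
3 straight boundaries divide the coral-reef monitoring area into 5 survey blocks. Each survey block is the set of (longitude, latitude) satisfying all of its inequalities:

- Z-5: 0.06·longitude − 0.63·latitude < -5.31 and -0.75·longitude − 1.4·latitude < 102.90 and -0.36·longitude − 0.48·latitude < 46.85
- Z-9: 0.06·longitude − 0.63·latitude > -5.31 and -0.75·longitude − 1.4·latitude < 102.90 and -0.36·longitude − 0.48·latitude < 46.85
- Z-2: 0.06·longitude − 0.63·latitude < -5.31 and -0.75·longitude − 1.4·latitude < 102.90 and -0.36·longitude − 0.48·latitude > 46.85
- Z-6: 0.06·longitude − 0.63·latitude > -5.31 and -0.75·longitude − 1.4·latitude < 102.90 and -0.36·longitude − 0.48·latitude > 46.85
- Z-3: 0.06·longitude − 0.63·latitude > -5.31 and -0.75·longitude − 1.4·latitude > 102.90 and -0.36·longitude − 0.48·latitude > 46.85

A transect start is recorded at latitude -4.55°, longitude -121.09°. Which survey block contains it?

Z-9

0.06·-121.09 − 0.63·-4.55 = -4.399, which is > -5.31
-0.75·-121.09 − 1.4·-4.55 = 97.188, which is < 102.90
-0.36·-121.09 − 0.48·-4.55 = 45.776, which is < 46.85
This sign pattern matches Z-9.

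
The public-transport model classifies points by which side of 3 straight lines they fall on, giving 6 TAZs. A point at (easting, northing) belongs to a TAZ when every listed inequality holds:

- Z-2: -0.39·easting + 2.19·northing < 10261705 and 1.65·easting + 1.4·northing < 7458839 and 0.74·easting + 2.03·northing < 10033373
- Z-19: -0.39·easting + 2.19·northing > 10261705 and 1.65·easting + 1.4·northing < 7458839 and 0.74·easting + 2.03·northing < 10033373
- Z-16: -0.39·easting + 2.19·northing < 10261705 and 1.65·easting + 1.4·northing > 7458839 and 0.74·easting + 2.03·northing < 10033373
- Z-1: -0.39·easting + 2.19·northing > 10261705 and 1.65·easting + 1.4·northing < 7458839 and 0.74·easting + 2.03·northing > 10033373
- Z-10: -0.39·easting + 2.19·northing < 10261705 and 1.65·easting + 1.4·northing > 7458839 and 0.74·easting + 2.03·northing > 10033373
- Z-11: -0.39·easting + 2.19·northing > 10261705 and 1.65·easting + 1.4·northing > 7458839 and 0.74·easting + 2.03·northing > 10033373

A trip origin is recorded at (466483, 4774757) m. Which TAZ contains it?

-0.39·466483 + 2.19·4774757 = 10274789.460, which is > 10261705
1.65·466483 + 1.4·4774757 = 7454356.750, which is < 7458839
0.74·466483 + 2.03·4774757 = 10037954.130, which is > 10033373
This sign pattern matches Z-1.

Z-1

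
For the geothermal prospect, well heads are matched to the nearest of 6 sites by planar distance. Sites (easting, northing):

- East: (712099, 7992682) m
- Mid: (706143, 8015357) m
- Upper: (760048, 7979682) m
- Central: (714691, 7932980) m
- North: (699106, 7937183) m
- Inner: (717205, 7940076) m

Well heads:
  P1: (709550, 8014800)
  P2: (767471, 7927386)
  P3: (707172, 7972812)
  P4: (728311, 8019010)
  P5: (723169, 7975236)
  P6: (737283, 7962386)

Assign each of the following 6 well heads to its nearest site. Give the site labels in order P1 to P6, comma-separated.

Mid, Inner, East, Mid, East, Upper

P1 → Mid (d²=11917898.00)
P2 → Inner (d²=2687706856.00)
P3 → East (d²=419092229.00)
P4 → Mid (d²=504764633.00)
P5 → East (d²=426907816.00)
P6 → Upper (d²=817396841.00)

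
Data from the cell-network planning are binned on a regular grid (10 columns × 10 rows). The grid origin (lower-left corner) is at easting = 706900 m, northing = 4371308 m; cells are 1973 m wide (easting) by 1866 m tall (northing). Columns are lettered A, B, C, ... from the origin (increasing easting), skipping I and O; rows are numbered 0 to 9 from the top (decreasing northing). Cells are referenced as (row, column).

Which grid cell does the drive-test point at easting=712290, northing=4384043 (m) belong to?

Column index: ⌊(712290 − 706900) / 1973⌋ = ⌊2.732⌋ = 2 → column C
Row offset from origin: ⌊(4384043 − 4371308) / 1866⌋ = ⌊6.825⌋ = 6 → row 3 (counted from top)

(3, C)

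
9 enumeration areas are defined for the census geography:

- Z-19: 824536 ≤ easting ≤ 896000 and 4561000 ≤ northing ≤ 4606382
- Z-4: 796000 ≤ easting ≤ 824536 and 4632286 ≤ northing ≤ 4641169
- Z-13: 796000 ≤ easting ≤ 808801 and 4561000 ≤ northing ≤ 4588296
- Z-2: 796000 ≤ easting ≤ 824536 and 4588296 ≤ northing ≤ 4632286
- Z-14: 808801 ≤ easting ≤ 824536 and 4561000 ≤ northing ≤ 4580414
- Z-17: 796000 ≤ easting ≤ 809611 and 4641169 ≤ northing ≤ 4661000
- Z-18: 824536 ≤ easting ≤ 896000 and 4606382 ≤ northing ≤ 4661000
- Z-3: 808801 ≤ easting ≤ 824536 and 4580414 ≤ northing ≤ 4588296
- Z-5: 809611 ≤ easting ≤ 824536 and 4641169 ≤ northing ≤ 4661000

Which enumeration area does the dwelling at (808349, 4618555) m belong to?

Z-2

The point has easting = 808349 and northing = 4618555.
Only Z-2 satisfies 796000 ≤ easting ≤ 824536 and 4588296 ≤ northing ≤ 4632286.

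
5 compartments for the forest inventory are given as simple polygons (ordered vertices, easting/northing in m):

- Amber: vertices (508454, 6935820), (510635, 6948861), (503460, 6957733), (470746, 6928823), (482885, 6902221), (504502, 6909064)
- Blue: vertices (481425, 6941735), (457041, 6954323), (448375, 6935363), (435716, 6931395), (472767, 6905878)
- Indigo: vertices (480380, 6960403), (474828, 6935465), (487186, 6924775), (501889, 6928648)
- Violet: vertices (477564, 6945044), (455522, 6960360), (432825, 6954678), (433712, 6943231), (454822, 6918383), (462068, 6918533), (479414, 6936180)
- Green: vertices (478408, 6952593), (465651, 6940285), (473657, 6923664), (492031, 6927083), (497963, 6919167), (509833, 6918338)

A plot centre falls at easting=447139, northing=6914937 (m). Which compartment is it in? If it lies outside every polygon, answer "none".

none

Cast a ray rightward from (447139, 6914937). For each polygon, the edges (by vertex number in listed order) whose endpoints lie on opposite sides of northing = 6914937, where each meets that height, and whether that is right or left of the point:
Amber: 4–5 at easting≈477082.4 (right), 6–1 at easting≈505369.5 (right) → 2 crossings.
Blue: 4–5 at easting≈459613.2 (right), 5–1 at easting≈474954.4 (right) → 2 crossings.
Indigo: no edge straddles that height → 0 crossings.
Violet: no edge straddles that height → 0 crossings.
Green: no edge straddles that height → 0 crossings.
All counts are even, so the point lies outside every listed polygon.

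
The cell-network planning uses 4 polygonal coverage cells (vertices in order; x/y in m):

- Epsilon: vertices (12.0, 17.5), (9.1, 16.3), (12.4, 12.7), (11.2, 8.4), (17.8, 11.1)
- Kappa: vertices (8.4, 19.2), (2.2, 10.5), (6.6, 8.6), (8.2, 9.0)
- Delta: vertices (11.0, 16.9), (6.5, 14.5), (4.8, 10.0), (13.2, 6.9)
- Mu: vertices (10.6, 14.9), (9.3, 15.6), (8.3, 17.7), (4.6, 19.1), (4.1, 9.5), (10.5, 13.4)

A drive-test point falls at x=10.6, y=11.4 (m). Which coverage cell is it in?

Cast a ray rightward from (10.6, 11.4). For each polygon, the edges (by vertex number in listed order) whose endpoints lie on opposite sides of y = 11.4, where each meets that height, and whether that is right or left of the point:
Epsilon: 3–4 at x≈12.04 (right), 5–1 at x≈17.53 (right) → 2 crossings.
Kappa: 1–2 at x≈2.84 (left), 4–1 at x≈8.25 (left) → 0 crossings.
Delta: 2–3 at x≈5.33 (left), 4–1 at x≈12.21 (right) → 1 crossing.
Mu: 4–5 at x≈4.20 (left), 5–6 at x≈7.22 (left) → 0 crossings.
Only Delta has an odd count, so the point is inside Delta.

Delta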